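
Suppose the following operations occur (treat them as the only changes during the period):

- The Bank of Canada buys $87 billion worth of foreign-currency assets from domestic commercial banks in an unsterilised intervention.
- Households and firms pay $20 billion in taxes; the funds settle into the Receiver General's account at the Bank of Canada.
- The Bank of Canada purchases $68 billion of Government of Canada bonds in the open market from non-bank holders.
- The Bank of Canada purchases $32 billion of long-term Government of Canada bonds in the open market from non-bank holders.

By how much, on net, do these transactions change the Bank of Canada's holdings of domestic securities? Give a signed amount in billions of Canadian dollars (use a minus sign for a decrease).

Bank of Canada balance sheet:
  Assets:      Securities +$100B, Foreign assets +$87B
  Liabilities: Bank reserves +$167B, Government deposits +$20B
Commercial banking system:
  Assets:      Reserves at CB +$167B, Foreign assets −$87B
  Liabilities: Checkable deposits +$80B
So the change in the Bank of Canada's holdings of domestic securities is +$100 billion.

+$100 billion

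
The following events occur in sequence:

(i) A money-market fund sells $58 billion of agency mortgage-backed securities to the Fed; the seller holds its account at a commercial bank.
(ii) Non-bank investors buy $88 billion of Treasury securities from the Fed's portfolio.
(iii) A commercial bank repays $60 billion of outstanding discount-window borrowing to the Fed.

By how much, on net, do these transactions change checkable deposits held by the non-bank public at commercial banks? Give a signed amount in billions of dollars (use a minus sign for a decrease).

Fed balance sheet:
  Assets:      Securities −$30B, Loans to banks −$60B
  Liabilities: Bank reserves −$90B
Commercial banking system:
  Assets:      Reserves at CB −$90B
  Liabilities: Checkable deposits −$30B, Borrowings from CB −$60B
So the change in checkable deposits held by the non-bank public at commercial banks is -$30 billion.

-$30 billion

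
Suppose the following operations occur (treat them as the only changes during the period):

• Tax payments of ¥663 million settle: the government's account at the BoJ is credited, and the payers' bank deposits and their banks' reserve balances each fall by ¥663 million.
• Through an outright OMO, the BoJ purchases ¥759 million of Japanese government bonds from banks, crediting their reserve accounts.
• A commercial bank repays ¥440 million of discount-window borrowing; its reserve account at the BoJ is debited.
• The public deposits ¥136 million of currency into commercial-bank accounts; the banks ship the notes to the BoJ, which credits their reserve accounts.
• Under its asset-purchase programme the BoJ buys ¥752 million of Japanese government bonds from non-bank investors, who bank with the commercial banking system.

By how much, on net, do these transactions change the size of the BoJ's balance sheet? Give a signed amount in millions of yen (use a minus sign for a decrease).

BoJ balance sheet:
  Assets:      Securities +¥1511M, Loans to banks −¥440M
  Liabilities: Bank reserves +¥544M, Currency in circulation −¥136M, Government deposits +¥663M
Change in total BoJ assets = +¥1071 million.

+¥1071 million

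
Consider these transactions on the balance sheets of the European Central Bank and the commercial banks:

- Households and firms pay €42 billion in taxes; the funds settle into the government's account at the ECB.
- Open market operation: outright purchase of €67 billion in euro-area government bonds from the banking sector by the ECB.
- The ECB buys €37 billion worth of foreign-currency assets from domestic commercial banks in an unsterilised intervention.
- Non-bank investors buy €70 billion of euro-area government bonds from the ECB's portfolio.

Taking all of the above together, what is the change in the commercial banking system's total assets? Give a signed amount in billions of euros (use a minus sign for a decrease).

Government account inflow €42 billion: bank balance sheets shrink → −€42B.
OMO purchase (from banks) €67 billion: just an asset swap on bank balance sheets → 0.
FX purchase €37 billion: just an asset swap on bank balance sheets → 0.
Asset sale (to non-banks) €70 billion: bank balance sheets shrink → −€70B.
Net: −42 + 0 + 0 − 70 = -€112 billion.

-€112 billion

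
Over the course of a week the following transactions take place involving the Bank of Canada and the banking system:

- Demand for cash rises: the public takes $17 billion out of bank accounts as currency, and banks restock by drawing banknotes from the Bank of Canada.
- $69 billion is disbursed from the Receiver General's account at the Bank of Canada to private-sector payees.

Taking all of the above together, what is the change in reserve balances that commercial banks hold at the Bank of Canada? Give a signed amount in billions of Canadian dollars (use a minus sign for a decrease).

+$52 billion

Currency withdrawal $17 billion: banks swap reserves for currency → −$17B.
Government spending $69 billion: government payments flow into bank reserve accounts → +$69B.
Net: −17 + 69 = +$52 billion.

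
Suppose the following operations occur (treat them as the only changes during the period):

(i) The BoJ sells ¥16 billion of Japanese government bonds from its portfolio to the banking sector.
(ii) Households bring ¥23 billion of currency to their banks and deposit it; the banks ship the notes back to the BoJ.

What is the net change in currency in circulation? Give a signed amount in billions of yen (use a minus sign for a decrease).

-¥23 billion

BoJ balance sheet:
  Assets:      Securities −¥16B
  Liabilities: Bank reserves +¥7B, Currency in circulation −¥23B
So the change in currency in circulation is -¥23 billion.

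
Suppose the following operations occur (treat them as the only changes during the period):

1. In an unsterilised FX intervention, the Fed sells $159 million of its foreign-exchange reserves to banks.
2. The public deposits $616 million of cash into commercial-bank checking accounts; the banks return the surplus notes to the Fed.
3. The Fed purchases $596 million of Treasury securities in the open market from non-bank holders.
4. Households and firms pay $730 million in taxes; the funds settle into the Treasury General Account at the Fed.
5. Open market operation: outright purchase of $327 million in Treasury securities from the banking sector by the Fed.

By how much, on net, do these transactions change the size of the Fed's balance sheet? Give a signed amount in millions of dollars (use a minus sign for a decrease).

+$764 million

FX sale $159 million: a Fed asset is shed → −$159M.
Currency deposit $616 million: only the composition of liabilities changes → 0.
Asset purchase (from non-banks) $596 million: a Fed asset is acquired → +$596M.
Government account inflow $730 million: only the composition of liabilities changes → 0.
OMO purchase (from banks) $327 million: a Fed asset is acquired → +$327M.
Net: −159 + 0 + 596 + 0 + 327 = +$764 million.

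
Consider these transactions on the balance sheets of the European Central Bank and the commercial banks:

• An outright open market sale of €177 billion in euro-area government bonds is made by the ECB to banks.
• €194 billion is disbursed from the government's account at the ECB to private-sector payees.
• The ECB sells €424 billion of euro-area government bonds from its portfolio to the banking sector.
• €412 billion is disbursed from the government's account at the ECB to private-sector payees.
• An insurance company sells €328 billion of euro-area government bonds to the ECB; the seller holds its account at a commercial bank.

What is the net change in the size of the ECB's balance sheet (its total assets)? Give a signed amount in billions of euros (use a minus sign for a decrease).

-€273 billion

OMO sale (to banks) €177 billion: an ECB asset is shed → −€177B.
Government spending €194 billion: only the composition of liabilities changes → 0.
OMO sale (to banks) €424 billion: an ECB asset is shed → −€424B.
Government spending €412 billion: only the composition of liabilities changes → 0.
Asset purchase (from non-banks) €328 billion: an ECB asset is acquired → +€328B.
Net: −177 + 0 − 424 + 0 + 328 = -€273 billion.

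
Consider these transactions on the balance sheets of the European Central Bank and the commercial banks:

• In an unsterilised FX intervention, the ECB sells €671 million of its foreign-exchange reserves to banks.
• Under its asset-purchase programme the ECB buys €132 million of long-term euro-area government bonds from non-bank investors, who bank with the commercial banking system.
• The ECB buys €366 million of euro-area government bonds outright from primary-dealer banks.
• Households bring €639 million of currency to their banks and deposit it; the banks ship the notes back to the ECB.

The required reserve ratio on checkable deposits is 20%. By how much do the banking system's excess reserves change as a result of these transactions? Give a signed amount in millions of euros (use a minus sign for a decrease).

+€311.8 million

FX sale €671 million: reserves −€671M, deposits 0.
Asset purchase (from non-banks) €132 million: reserves +€132M, deposits +€132M.
OMO purchase (from banks) €366 million: reserves +€366M, deposits 0.
Currency deposit €639 million: reserves +€639M, deposits +€639M.
Totals: Δreserves = +€466M, Δdeposits = +€771M.
Δrequired reserves = 20% × +€771M = +€154.2M.
Δexcess reserves = Δreserves − Δrequired = +€466M − (+€154.2M) = +€311.8 million.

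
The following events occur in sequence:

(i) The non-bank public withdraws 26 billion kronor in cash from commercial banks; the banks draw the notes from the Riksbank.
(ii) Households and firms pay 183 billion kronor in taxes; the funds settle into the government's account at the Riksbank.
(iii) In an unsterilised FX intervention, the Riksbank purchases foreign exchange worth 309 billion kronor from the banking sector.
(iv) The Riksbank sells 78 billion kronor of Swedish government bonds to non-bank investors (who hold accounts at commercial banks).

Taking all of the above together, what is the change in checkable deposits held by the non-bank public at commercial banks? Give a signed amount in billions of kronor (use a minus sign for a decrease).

Currency withdrawal 26 billion kronor: non-bank counterparties' bank balances fall → −26B.
Government account inflow 183 billion kronor: non-bank counterparties' bank balances fall → −183B.
FX purchase 309 billion kronor: the counterparty is a bank, so public deposits are unchanged → 0.
Asset sale (to non-banks) 78 billion kronor: non-bank counterparties' bank balances fall → −78B.
Net: −26 − 183 + 0 − 78 = -287 billion.

-287 billion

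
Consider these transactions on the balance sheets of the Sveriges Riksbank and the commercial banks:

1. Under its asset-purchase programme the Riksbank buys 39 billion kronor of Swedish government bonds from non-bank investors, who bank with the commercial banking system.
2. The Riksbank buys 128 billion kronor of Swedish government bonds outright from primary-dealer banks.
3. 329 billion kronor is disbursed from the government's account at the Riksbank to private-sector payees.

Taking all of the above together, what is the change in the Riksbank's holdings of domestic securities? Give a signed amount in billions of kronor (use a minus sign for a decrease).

Riksbank balance sheet:
  Assets:      Securities +167B
  Liabilities: Bank reserves +496B, Government deposits −329B
So the change in the Riksbank's holdings of domestic securities is +167 billion.

+167 billion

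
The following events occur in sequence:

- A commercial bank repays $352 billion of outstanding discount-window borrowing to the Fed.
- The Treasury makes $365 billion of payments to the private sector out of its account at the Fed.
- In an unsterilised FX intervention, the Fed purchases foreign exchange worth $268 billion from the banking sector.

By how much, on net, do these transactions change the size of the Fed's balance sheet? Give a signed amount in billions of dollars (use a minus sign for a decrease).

-$84 billion

Fed balance sheet:
  Assets:      Loans to banks −$352B, Foreign assets +$268B
  Liabilities: Bank reserves +$281B, Government deposits −$365B
Commercial banking system:
  Assets:      Reserves at CB +$281B, Foreign assets −$268B
  Liabilities: Checkable deposits +$365B, Borrowings from CB −$352B
Change in total Fed assets = -$84 billion.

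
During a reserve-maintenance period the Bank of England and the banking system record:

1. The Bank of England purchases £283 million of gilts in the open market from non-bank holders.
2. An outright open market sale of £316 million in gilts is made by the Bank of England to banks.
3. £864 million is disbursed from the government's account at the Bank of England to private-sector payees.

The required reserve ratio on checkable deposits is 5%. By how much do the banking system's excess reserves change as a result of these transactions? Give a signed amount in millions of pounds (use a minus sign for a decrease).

Asset purchase (from non-banks) £283 million: reserves +£283M, deposits +£283M.
OMO sale (to banks) £316 million: reserves −£316M, deposits 0.
Government spending £864 million: reserves +£864M, deposits +£864M.
Totals: Δreserves = +£831M, Δdeposits = +£1147M.
Δrequired reserves = 5% × +£1147M = +£57.35M.
Δexcess reserves = Δreserves − Δrequired = +£831M − (+£57.35M) = +£773.65 million.

+£773.65 million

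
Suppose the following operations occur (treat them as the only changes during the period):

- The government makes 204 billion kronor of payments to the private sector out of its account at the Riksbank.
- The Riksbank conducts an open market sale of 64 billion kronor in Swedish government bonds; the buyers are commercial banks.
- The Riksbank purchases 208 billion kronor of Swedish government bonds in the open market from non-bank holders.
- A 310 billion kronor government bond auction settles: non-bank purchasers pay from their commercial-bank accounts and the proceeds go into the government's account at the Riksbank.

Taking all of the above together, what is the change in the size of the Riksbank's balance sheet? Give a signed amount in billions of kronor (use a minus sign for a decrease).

+144 billion

Government spending 204 billion kronor: only the composition of liabilities changes → 0.
OMO sale (to banks) 64 billion kronor: a Riksbank asset is shed → −64B.
Asset purchase (from non-banks) 208 billion kronor: a Riksbank asset is acquired → +208B.
Government account inflow 310 billion kronor: only the composition of liabilities changes → 0.
Net: 0 − 64 + 208 + 0 = +144 billion.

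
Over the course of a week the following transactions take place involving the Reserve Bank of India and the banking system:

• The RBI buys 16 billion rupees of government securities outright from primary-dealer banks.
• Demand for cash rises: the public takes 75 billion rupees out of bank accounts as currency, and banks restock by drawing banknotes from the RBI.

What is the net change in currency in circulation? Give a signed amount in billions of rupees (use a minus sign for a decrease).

+75 billion

RBI balance sheet:
  Assets:      Securities +16B
  Liabilities: Bank reserves −59B, Currency in circulation +75B
Commercial banking system:
  Assets:      Reserves at CB −59B, Securities −16B
  Liabilities: Checkable deposits −75B
So the change in currency in circulation is +75 billion.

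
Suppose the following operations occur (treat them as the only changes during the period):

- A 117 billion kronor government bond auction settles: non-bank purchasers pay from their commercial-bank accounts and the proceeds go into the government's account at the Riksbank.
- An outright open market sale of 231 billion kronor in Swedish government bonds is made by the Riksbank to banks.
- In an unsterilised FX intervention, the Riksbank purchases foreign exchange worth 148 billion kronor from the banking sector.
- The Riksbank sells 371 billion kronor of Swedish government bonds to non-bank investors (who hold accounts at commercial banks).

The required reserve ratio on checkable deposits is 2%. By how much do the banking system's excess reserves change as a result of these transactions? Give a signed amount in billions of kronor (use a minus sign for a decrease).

Government account inflow 117 billion kronor: reserves −117B, deposits −117B.
OMO sale (to banks) 231 billion kronor: reserves −231B, deposits 0.
FX purchase 148 billion kronor: reserves +148B, deposits 0.
Asset sale (to non-banks) 371 billion kronor: reserves −371B, deposits −371B.
Totals: Δreserves = −571B, Δdeposits = −488B.
Δrequired reserves = 2% × −488B = −9.76B.
Δexcess reserves = Δreserves − Δrequired = −571B − (−9.76B) = -561.24 billion.

-561.24 billion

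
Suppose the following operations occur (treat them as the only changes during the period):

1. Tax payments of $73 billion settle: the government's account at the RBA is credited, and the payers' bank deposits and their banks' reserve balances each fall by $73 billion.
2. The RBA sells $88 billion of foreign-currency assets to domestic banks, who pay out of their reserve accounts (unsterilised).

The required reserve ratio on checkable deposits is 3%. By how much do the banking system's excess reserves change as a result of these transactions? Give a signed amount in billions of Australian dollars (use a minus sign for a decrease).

Government account inflow $73 billion: reserves −$73B, deposits −$73B.
FX sale $88 billion: reserves −$88B, deposits 0.
Totals: Δreserves = −$161B, Δdeposits = −$73B.
Δrequired reserves = 3% × −$73B = −$2.19B.
Δexcess reserves = Δreserves − Δrequired = −$161B − (−$2.19B) = -$158.81 billion.

-$158.81 billion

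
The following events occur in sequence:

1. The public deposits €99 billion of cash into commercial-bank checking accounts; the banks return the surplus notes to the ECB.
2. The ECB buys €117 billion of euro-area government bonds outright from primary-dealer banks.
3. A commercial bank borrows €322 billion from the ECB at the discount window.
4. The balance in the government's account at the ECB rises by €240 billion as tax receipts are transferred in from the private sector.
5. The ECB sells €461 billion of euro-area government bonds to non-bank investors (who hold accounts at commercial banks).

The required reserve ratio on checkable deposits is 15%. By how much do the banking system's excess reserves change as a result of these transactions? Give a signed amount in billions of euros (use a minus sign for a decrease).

-€72.7 billion

Currency deposit €99 billion: reserves +€99B, deposits +€99B.
OMO purchase (from banks) €117 billion: reserves +€117B, deposits 0.
Discount-window loan €322 billion: reserves +€322B, deposits 0.
Government account inflow €240 billion: reserves −€240B, deposits −€240B.
Asset sale (to non-banks) €461 billion: reserves −€461B, deposits −€461B.
Totals: Δreserves = −€163B, Δdeposits = −€602B.
Δrequired reserves = 15% × −€602B = −€90.3B.
Δexcess reserves = Δreserves − Δrequired = −€163B − (−€90.3B) = -€72.7 billion.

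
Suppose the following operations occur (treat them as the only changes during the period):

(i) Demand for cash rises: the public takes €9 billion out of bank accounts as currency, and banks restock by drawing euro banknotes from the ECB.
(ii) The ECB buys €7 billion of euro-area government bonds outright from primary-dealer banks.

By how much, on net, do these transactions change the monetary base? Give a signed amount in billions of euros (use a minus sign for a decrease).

ECB balance sheet:
  Assets:      Securities +€7B
  Liabilities: Bank reserves −€2B, Currency in circulation +€9B
Commercial banking system:
  Assets:      Reserves at CB −€2B, Securities −€7B
  Liabilities: Checkable deposits −€9B
Monetary base = currency + reserves: +€9B + (−€2B) = +€7 billion.

+€7 billion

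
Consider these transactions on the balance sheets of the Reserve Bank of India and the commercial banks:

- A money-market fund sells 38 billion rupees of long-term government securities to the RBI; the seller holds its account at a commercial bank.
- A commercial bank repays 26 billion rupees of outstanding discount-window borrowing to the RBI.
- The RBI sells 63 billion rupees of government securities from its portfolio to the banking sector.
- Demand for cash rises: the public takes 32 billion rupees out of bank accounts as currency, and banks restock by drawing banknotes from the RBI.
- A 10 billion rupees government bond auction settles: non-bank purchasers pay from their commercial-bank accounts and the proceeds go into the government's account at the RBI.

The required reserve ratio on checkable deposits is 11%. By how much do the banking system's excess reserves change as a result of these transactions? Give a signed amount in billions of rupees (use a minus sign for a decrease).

-92.56 billion

Asset purchase (from non-banks) 38 billion rupees: reserves +38B, deposits +38B.
Discount-window repayment 26 billion rupees: reserves −26B, deposits 0.
OMO sale (to banks) 63 billion rupees: reserves −63B, deposits 0.
Currency withdrawal 32 billion rupees: reserves −32B, deposits −32B.
Government account inflow 10 billion rupees: reserves −10B, deposits −10B.
Totals: Δreserves = −93B, Δdeposits = −4B.
Δrequired reserves = 11% × −4B = −0.44B.
Δexcess reserves = Δreserves − Δrequired = −93B − (−0.44B) = -92.56 billion.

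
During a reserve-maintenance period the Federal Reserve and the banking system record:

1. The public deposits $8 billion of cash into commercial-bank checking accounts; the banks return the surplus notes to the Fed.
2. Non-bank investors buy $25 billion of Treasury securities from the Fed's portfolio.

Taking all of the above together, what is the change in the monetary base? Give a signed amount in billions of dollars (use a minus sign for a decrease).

Fed balance sheet:
  Assets:      Securities −$25B
  Liabilities: Bank reserves −$17B, Currency in circulation −$8B
Commercial banking system:
  Assets:      Reserves at CB −$17B
  Liabilities: Checkable deposits −$17B
Monetary base = currency + reserves: −$8B + (−$17B) = -$25 billion.

-$25 billion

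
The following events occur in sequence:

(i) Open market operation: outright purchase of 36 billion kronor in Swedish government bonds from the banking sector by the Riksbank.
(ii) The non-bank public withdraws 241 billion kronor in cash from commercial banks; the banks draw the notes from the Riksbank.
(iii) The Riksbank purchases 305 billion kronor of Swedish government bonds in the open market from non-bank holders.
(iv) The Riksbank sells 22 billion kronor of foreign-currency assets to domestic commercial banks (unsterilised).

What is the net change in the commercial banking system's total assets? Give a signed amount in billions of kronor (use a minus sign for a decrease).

+64 billion

OMO purchase (from banks) 36 billion kronor: just an asset swap on bank balance sheets → 0.
Currency withdrawal 241 billion kronor: bank balance sheets shrink → −241B.
Asset purchase (from non-banks) 305 billion kronor: bank balance sheets expand → +305B.
FX sale 22 billion kronor: just an asset swap on bank balance sheets → 0.
Net: 0 − 241 + 305 + 0 = +64 billion.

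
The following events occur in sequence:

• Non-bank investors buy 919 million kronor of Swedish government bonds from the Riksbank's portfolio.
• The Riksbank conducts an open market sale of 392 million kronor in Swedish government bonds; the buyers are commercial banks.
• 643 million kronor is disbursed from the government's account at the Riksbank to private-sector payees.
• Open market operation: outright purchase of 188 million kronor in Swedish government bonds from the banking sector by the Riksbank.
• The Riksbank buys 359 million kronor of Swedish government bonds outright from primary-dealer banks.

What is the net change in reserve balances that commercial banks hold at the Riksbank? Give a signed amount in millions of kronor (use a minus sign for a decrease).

Asset sale (to non-banks) 919 million kronor: the non-bank buyers' banks settle from reserves → −919M.
OMO sale (to banks) 392 million kronor: the buying banks pay out of their reserve balances → −392M.
Government spending 643 million kronor: government payments flow into bank reserve accounts → +643M.
OMO purchase (from banks) 188 million kronor: the Riksbank pays by crediting reserve accounts → +188M.
OMO purchase (from banks) 359 million kronor: the Riksbank pays by crediting reserve accounts → +359M.
Net: −919 − 392 + 643 + 188 + 359 = -121 million.

-121 million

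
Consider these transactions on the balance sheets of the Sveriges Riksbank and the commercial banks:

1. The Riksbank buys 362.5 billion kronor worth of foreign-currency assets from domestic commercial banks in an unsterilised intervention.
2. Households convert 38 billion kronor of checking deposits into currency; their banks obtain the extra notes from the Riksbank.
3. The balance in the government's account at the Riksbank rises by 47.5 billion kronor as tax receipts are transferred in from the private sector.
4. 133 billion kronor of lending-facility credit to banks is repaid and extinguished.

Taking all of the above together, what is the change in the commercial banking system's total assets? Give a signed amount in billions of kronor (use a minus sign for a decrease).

Riksbank balance sheet:
  Assets:      Loans to banks −133B, Foreign assets +362.5B
  Liabilities: Bank reserves +144B, Currency in circulation +38B, Government deposits +47.5B
Commercial banking system:
  Assets:      Reserves at CB +144B, Foreign assets −362.5B
  Liabilities: Checkable deposits −85.5B, Borrowings from CB −133B
Change in total bank assets = -218.5 billion.

-218.5 billion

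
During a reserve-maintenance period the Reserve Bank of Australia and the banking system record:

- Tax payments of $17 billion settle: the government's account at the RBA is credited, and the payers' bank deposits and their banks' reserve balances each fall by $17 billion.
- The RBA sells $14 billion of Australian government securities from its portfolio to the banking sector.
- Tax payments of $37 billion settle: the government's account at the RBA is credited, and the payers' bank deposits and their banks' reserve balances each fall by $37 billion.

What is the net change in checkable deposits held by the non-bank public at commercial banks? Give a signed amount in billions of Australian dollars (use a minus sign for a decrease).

-$54 billion

RBA balance sheet:
  Assets:      Securities −$14B
  Liabilities: Bank reserves −$68B, Government deposits +$54B
Commercial banking system:
  Assets:      Reserves at CB −$68B, Securities +$14B
  Liabilities: Checkable deposits −$54B
So the change in checkable deposits held by the non-bank public at commercial banks is -$54 billion.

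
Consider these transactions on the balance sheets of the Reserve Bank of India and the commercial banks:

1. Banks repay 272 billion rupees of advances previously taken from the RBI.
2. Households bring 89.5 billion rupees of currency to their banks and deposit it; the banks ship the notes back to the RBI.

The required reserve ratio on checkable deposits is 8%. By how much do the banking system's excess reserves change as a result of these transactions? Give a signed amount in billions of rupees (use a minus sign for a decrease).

Discount-window repayment 272 billion rupees: reserves −272B, deposits 0.
Currency deposit 89.5 billion rupees: reserves +89.5B, deposits +89.5B.
Totals: Δreserves = −182.5B, Δdeposits = +89.5B.
Δrequired reserves = 8% × +89.5B = +7.16B.
Δexcess reserves = Δreserves − Δrequired = −182.5B − (+7.16B) = -189.66 billion.

-189.66 billion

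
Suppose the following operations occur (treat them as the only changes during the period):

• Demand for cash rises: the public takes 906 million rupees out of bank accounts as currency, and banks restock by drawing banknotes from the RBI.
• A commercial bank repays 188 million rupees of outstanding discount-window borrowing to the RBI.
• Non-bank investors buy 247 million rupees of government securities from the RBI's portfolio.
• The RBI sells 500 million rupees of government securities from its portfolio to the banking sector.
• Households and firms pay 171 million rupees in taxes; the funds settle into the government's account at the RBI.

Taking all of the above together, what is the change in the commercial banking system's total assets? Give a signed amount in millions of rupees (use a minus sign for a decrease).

RBI balance sheet:
  Assets:      Securities −747M, Loans to banks −188M
  Liabilities: Bank reserves −2012M, Currency in circulation +906M, Government deposits +171M
Commercial banking system:
  Assets:      Reserves at CB −2012M, Securities +500M
  Liabilities: Checkable deposits −1324M, Borrowings from CB −188M
Change in total bank assets = -1512 million.

-1512 million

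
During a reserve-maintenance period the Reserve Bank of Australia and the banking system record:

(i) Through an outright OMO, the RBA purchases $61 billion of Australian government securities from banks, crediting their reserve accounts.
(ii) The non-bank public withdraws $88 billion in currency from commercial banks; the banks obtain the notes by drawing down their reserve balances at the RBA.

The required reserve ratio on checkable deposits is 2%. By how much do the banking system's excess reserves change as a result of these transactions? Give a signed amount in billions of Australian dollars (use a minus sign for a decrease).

OMO purchase (from banks) $61 billion: reserves +$61B, deposits 0.
Currency withdrawal $88 billion: reserves −$88B, deposits −$88B.
Totals: Δreserves = −$27B, Δdeposits = −$88B.
Δrequired reserves = 2% × −$88B = −$1.76B.
Δexcess reserves = Δreserves − Δrequired = −$27B − (−$1.76B) = -$25.24 billion.

-$25.24 billion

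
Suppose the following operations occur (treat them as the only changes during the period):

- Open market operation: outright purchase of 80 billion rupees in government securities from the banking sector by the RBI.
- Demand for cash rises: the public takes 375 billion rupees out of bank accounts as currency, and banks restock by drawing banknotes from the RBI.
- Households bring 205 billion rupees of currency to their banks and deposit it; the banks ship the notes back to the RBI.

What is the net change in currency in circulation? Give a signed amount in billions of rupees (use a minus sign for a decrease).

+170 billion

OMO purchase (from banks) 80 billion rupees: no currency enters or leaves circulation → 0.
Currency withdrawal 375 billion rupees: notes leave the central bank → +375B.
Currency deposit 205 billion rupees: notes return to the central bank → −205B.
Net: 0 + 375 − 205 = +170 billion.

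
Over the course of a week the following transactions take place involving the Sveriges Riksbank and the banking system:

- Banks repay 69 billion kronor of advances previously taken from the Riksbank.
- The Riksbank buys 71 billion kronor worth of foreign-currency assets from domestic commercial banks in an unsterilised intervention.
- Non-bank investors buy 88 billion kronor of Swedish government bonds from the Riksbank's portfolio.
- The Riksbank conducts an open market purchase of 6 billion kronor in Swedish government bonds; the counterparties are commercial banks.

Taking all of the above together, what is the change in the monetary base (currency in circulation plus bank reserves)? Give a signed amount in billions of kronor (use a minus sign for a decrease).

-80 billion

Discount-window repayment 69 billion kronor: Riksbank balance sheet contracts → −69B.
FX purchase 71 billion kronor: Riksbank balance sheet expands → +71B.
Asset sale (to non-banks) 88 billion kronor: Riksbank balance sheet contracts → −88B.
OMO purchase (from banks) 6 billion kronor: Riksbank balance sheet expands → +6B.
Net: −69 + 71 − 88 + 6 = -80 billion.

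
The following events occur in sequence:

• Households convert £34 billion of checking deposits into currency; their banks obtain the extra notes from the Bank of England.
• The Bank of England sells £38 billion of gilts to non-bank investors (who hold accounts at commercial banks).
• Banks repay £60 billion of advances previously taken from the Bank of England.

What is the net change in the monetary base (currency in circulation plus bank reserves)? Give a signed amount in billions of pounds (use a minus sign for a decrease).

Currency withdrawal £34 billion: just a shift between currency and reserves — both are base money → 0.
Asset sale (to non-banks) £38 billion: Bank of England balance sheet contracts → −£38B.
Discount-window repayment £60 billion: Bank of England balance sheet contracts → −£60B.
Net: 0 − 38 − 60 = -£98 billion.

-£98 billion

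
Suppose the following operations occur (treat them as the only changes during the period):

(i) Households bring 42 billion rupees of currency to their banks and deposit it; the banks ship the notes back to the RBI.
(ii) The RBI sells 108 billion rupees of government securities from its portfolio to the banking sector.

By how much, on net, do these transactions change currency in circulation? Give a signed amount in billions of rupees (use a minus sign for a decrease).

Currency deposit 42 billion rupees: notes return to the central bank → −42B.
OMO sale (to banks) 108 billion rupees: no currency enters or leaves circulation → 0.
Net: −42 + 0 = -42 billion.

-42 billion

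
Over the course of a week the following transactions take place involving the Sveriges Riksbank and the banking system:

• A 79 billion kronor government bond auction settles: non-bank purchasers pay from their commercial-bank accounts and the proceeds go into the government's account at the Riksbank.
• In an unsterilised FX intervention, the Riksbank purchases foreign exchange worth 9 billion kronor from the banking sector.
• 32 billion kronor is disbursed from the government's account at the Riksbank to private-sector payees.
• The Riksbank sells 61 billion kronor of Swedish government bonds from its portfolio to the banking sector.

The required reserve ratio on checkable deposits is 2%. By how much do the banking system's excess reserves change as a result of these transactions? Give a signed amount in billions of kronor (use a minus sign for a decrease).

-98.06 billion

Government account inflow 79 billion kronor: reserves −79B, deposits −79B.
FX purchase 9 billion kronor: reserves +9B, deposits 0.
Government spending 32 billion kronor: reserves +32B, deposits +32B.
OMO sale (to banks) 61 billion kronor: reserves −61B, deposits 0.
Totals: Δreserves = −99B, Δdeposits = −47B.
Δrequired reserves = 2% × −47B = −0.94B.
Δexcess reserves = Δreserves − Δrequired = −99B − (−0.94B) = -98.06 billion.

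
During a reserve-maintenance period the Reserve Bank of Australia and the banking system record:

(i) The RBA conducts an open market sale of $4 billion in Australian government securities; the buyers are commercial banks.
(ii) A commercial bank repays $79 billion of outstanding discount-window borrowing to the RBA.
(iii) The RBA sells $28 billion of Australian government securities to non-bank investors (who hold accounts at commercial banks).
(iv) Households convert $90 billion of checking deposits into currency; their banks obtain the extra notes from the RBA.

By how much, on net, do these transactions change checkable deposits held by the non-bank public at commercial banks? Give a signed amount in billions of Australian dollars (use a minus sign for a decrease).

-$118 billion

OMO sale (to banks) $4 billion: the counterparty is a bank, so public deposits are unchanged → 0.
Discount-window repayment $79 billion: the counterparty is a bank, so public deposits are unchanged → 0.
Asset sale (to non-banks) $28 billion: non-bank counterparties' bank balances fall → −$28B.
Currency withdrawal $90 billion: non-bank counterparties' bank balances fall → −$90B.
Net: 0 + 0 − 28 − 90 = -$118 billion.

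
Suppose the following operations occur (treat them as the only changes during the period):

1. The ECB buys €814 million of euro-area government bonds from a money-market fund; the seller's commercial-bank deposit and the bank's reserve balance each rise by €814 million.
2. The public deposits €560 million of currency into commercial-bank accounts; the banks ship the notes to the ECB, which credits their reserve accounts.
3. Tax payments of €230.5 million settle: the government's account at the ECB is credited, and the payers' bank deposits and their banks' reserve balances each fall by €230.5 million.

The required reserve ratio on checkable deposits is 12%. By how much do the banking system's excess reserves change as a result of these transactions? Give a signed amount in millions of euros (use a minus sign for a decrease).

+€1006.28 million

Asset purchase (from non-banks) €814 million: reserves +€814M, deposits +€814M.
Currency deposit €560 million: reserves +€560M, deposits +€560M.
Government account inflow €230.5 million: reserves −€230.5M, deposits −€230.5M.
Totals: Δreserves = +€1143.5M, Δdeposits = +€1143.5M.
Δrequired reserves = 12% × +€1143.5M = +€137.22M.
Δexcess reserves = Δreserves − Δrequired = +€1143.5M − (+€137.22M) = +€1006.28 million.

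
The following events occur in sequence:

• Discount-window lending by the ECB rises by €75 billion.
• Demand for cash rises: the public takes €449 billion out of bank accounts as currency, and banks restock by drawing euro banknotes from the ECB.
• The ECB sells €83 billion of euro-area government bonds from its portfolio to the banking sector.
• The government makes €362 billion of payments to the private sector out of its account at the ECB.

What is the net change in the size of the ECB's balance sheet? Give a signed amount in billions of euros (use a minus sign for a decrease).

Discount-window loan €75 billion: an ECB asset is acquired → +€75B.
Currency withdrawal €449 billion: only the composition of liabilities changes → 0.
OMO sale (to banks) €83 billion: an ECB asset is shed → −€83B.
Government spending €362 billion: only the composition of liabilities changes → 0.
Net: 75 + 0 − 83 + 0 = -€8 billion.

-€8 billion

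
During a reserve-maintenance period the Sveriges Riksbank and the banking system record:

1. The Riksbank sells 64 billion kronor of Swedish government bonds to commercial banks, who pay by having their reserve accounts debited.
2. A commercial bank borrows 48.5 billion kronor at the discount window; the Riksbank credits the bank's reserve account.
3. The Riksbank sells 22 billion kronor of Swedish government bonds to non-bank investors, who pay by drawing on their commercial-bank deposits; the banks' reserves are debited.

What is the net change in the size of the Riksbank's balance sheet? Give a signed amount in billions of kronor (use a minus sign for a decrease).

Riksbank balance sheet:
  Assets:      Securities −86B, Loans to banks +48.5B
  Liabilities: Bank reserves −37.5B
Change in total Riksbank assets = -37.5 billion.

-37.5 billion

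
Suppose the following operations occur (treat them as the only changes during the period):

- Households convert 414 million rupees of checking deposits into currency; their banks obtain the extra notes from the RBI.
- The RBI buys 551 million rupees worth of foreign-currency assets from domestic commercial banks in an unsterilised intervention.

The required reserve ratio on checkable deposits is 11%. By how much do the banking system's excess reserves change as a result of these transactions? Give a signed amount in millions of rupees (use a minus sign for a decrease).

Currency withdrawal 414 million rupees: reserves −414M, deposits −414M.
FX purchase 551 million rupees: reserves +551M, deposits 0.
Totals: Δreserves = +137M, Δdeposits = −414M.
Δrequired reserves = 11% × −414M = −45.54M.
Δexcess reserves = Δreserves − Δrequired = +137M − (−45.54M) = +182.54 million.

+182.54 million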